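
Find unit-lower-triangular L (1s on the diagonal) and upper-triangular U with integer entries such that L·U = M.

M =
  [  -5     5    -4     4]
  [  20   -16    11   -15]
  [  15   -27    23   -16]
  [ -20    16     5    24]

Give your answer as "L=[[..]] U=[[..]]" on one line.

  row1 -= -4·row0 → [0,4,-5,1]
  row2 -= -3·row0 → [0,-12,11,-4]
  row3 -= 4·row0 → [0,-4,21,8]
  row2 -= -3·row1 → [0,0,-4,-1]
  row3 -= -1·row1 → [0,0,16,9]
  row3 -= -4·row2 → [0,0,0,5]

L=[[1,0,0,0],[-4,1,0,0],[-3,-3,1,0],[4,-1,-4,1]] U=[[-5,5,-4,4],[0,4,-5,1],[0,0,-4,-1],[0,0,0,5]]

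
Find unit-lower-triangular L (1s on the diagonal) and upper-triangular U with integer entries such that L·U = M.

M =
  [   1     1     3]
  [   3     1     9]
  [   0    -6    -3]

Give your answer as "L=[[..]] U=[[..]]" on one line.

  row1 -= 3·row0 → [0,-2,0]
  row2 -= 0·row0 → [0,-6,-3]
  row2 -= 3·row1 → [0,0,-3]

L=[[1,0,0],[3,1,0],[0,3,1]] U=[[1,1,3],[0,-2,0],[0,0,-3]]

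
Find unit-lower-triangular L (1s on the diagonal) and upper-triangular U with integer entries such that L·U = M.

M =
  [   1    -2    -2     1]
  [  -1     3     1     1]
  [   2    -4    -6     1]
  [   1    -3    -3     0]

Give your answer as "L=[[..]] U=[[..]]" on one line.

  R1 -= -1·R0 → [0,1,-1,2]
  R2 -= 2·R0 → [0,0,-2,-1]
  R3 -= 1·R0 → [0,-1,-1,-1]
  R2 -= 0·R1 → [0,0,-2,-1]
  R3 -= -1·R1 → [0,0,-2,1]
  R3 -= 1·R2 → [0,0,0,2]

L=[[1,0,0,0],[-1,1,0,0],[2,0,1,0],[1,-1,1,1]] U=[[1,-2,-2,1],[0,1,-1,2],[0,0,-2,-1],[0,0,0,2]]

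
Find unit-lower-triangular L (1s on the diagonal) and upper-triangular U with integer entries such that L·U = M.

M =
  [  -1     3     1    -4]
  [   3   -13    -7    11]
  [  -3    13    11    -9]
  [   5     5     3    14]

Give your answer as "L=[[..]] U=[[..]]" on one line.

  row1 -= -3·row0 → [0,-4,-4,-1]
  row2 -= 3·row0 → [0,4,8,3]
  row3 -= -5·row0 → [0,20,8,-6]
  row2 -= -1·row1 → [0,0,4,2]
  row3 -= -5·row1 → [0,0,-12,-11]
  row3 -= -3·row2 → [0,0,0,-5]

L=[[1,0,0,0],[-3,1,0,0],[3,-1,1,0],[-5,-5,-3,1]] U=[[-1,3,1,-4],[0,-4,-4,-1],[0,0,4,2],[0,0,0,-5]]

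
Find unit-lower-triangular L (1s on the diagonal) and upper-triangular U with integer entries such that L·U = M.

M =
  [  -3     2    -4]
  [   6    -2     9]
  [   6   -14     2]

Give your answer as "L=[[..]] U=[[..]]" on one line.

  R1 -= -2·R0 → [0,2,1]
  R2 -= -2·R0 → [0,-10,-6]
  R2 -= -5·R1 → [0,0,-1]

L=[[1,0,0],[-2,1,0],[-2,-5,1]] U=[[-3,2,-4],[0,2,1],[0,0,-1]]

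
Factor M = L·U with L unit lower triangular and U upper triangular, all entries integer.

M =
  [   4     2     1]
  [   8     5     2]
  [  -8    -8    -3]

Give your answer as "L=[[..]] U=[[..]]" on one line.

L=[[1,0,0],[2,1,0],[-2,-4,1]] U=[[4,2,1],[0,1,0],[0,0,-1]]

  row1 -= 2·row0 → [0,1,0]
  row2 -= -2·row0 → [0,-4,-1]
  row2 -= -4·row1 → [0,0,-1]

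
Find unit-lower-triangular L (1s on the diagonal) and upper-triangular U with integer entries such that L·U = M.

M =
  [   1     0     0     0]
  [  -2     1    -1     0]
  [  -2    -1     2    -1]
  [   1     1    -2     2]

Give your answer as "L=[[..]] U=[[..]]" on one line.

L=[[1,0,0,0],[-2,1,0,0],[-2,-1,1,0],[1,1,-1,1]] U=[[1,0,0,0],[0,1,-1,0],[0,0,1,-1],[0,0,0,1]]

  r1 -= -2·r0 → [0,1,-1,0]
  r2 -= -2·r0 → [0,-1,2,-1]
  r3 -= 1·r0 → [0,1,-2,2]
  r2 -= -1·r1 → [0,0,1,-1]
  r3 -= 1·r1 → [0,0,-1,2]
  r3 -= -1·r2 → [0,0,0,1]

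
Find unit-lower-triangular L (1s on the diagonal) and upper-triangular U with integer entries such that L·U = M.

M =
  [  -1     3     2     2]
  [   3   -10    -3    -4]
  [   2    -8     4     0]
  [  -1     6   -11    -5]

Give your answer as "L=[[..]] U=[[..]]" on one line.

L=[[1,0,0,0],[-3,1,0,0],[-2,2,1,0],[1,-3,-2,1]] U=[[-1,3,2,2],[0,-1,3,2],[0,0,2,0],[0,0,0,-1]]

  R1 -= -3·R0 → [0,-1,3,2]
  R2 -= -2·R0 → [0,-2,8,4]
  R3 -= 1·R0 → [0,3,-13,-7]
  R2 -= 2·R1 → [0,0,2,0]
  R3 -= -3·R1 → [0,0,-4,-1]
  R3 -= -2·R2 → [0,0,0,-1]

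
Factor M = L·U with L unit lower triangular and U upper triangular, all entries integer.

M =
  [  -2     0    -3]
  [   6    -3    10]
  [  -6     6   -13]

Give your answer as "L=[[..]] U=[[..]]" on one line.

L=[[1,0,0],[-3,1,0],[3,-2,1]] U=[[-2,0,-3],[0,-3,1],[0,0,-2]]

  r1 -= -3·r0 → [0,-3,1]
  r2 -= 3·r0 → [0,6,-4]
  r2 -= -2·r1 → [0,0,-2]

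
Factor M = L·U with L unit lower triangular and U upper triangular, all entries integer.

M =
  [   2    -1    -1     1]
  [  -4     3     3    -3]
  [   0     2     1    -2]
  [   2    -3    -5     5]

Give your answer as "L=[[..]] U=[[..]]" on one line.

L=[[1,0,0,0],[-2,1,0,0],[0,2,1,0],[1,-2,2,1]] U=[[2,-1,-1,1],[0,1,1,-1],[0,0,-1,0],[0,0,0,2]]

  r1 -= -2·r0 → [0,1,1,-1]
  r2 -= 0·r0 → [0,2,1,-2]
  r3 -= 1·r0 → [0,-2,-4,4]
  r2 -= 2·r1 → [0,0,-1,0]
  r3 -= -2·r1 → [0,0,-2,2]
  r3 -= 2·r2 → [0,0,0,2]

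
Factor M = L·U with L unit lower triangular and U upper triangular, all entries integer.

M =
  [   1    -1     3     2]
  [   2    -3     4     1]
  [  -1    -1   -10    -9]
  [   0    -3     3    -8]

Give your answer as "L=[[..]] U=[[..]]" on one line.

  r1 -= 2·r0 → [0,-1,-2,-3]
  r2 -= -1·r0 → [0,-2,-7,-7]
  r3 -= 0·r0 → [0,-3,3,-8]
  r2 -= 2·r1 → [0,0,-3,-1]
  r3 -= 3·r1 → [0,0,9,1]
  r3 -= -3·r2 → [0,0,0,-2]

L=[[1,0,0,0],[2,1,0,0],[-1,2,1,0],[0,3,-3,1]] U=[[1,-1,3,2],[0,-1,-2,-3],[0,0,-3,-1],[0,0,0,-2]]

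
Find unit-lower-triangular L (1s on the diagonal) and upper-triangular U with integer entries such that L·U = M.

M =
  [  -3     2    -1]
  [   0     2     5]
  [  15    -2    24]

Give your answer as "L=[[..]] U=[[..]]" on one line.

  r1 -= 0·r0 → [0,2,5]
  r2 -= -5·r0 → [0,8,19]
  r2 -= 4·r1 → [0,0,-1]

L=[[1,0,0],[0,1,0],[-5,4,1]] U=[[-3,2,-1],[0,2,5],[0,0,-1]]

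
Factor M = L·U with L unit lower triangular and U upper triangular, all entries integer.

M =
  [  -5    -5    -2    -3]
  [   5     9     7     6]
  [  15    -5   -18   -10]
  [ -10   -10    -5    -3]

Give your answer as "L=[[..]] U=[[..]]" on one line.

  r1 -= -1·r0 → [0,4,5,3]
  r2 -= -3·r0 → [0,-20,-24,-19]
  r3 -= 2·r0 → [0,0,-1,3]
  r2 -= -5·r1 → [0,0,1,-4]
  r3 -= 0·r1 → [0,0,-1,3]
  r3 -= -1·r2 → [0,0,0,-1]

L=[[1,0,0,0],[-1,1,0,0],[-3,-5,1,0],[2,0,-1,1]] U=[[-5,-5,-2,-3],[0,4,5,3],[0,0,1,-4],[0,0,0,-1]]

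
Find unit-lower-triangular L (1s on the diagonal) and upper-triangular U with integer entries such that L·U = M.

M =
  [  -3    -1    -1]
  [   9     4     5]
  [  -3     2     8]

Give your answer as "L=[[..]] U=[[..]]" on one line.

L=[[1,0,0],[-3,1,0],[1,3,1]] U=[[-3,-1,-1],[0,1,2],[0,0,3]]

  r1 -= -3·r0 → [0,1,2]
  r2 -= 1·r0 → [0,3,9]
  r2 -= 3·r1 → [0,0,3]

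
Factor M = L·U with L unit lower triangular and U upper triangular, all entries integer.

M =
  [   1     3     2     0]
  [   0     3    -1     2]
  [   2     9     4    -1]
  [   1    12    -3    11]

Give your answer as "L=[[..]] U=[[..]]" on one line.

  row1 -= 0·row0 → [0,3,-1,2]
  row2 -= 2·row0 → [0,3,0,-1]
  row3 -= 1·row0 → [0,9,-5,11]
  row2 -= 1·row1 → [0,0,1,-3]
  row3 -= 3·row1 → [0,0,-2,5]
  row3 -= -2·row2 → [0,0,0,-1]

L=[[1,0,0,0],[0,1,0,0],[2,1,1,0],[1,3,-2,1]] U=[[1,3,2,0],[0,3,-1,2],[0,0,1,-3],[0,0,0,-1]]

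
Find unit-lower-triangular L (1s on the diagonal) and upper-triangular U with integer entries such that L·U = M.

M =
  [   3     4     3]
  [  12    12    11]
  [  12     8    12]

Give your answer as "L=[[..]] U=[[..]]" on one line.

L=[[1,0,0],[4,1,0],[4,2,1]] U=[[3,4,3],[0,-4,-1],[0,0,2]]

  r1 -= 4·r0 → [0,-4,-1]
  r2 -= 4·r0 → [0,-8,0]
  r2 -= 2·r1 → [0,0,2]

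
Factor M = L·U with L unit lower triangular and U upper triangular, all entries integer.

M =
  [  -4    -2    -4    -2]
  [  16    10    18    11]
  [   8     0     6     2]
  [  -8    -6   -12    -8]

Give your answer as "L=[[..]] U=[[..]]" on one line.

L=[[1,0,0,0],[-4,1,0,0],[-2,-2,1,0],[2,-1,-1,1]] U=[[-4,-2,-4,-2],[0,2,2,3],[0,0,2,4],[0,0,0,3]]

  row1 -= -4·row0 → [0,2,2,3]
  row2 -= -2·row0 → [0,-4,-2,-2]
  row3 -= 2·row0 → [0,-2,-4,-4]
  row2 -= -2·row1 → [0,0,2,4]
  row3 -= -1·row1 → [0,0,-2,-1]
  row3 -= -1·row2 → [0,0,0,3]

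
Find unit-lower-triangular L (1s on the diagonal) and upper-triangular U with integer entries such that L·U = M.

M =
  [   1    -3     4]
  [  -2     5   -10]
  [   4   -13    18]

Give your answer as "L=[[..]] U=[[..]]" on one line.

  row1 -= -2·row0 → [0,-1,-2]
  row2 -= 4·row0 → [0,-1,2]
  row2 -= 1·row1 → [0,0,4]

L=[[1,0,0],[-2,1,0],[4,1,1]] U=[[1,-3,4],[0,-1,-2],[0,0,4]]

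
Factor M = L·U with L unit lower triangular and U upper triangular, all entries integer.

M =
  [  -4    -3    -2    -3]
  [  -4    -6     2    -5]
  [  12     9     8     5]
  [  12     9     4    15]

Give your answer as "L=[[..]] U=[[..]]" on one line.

  R1 -= 1·R0 → [0,-3,4,-2]
  R2 -= -3·R0 → [0,0,2,-4]
  R3 -= -3·R0 → [0,0,-2,6]
  R2 -= 0·R1 → [0,0,2,-4]
  R3 -= 0·R1 → [0,0,-2,6]
  R3 -= -1·R2 → [0,0,0,2]

L=[[1,0,0,0],[1,1,0,0],[-3,0,1,0],[-3,0,-1,1]] U=[[-4,-3,-2,-3],[0,-3,4,-2],[0,0,2,-4],[0,0,0,2]]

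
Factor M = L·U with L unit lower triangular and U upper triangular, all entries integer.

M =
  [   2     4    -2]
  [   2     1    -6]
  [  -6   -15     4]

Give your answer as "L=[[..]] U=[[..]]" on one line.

  R1 -= 1·R0 → [0,-3,-4]
  R2 -= -3·R0 → [0,-3,-2]
  R2 -= 1·R1 → [0,0,2]

L=[[1,0,0],[1,1,0],[-3,1,1]] U=[[2,4,-2],[0,-3,-4],[0,0,2]]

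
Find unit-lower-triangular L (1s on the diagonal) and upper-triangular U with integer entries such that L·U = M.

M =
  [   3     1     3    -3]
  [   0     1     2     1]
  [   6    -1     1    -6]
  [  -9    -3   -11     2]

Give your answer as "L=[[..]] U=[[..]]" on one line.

L=[[1,0,0,0],[0,1,0,0],[2,-3,1,0],[-3,0,-2,1]] U=[[3,1,3,-3],[0,1,2,1],[0,0,1,3],[0,0,0,-1]]

  row1 -= 0·row0 → [0,1,2,1]
  row2 -= 2·row0 → [0,-3,-5,0]
  row3 -= -3·row0 → [0,0,-2,-7]
  row2 -= -3·row1 → [0,0,1,3]
  row3 -= 0·row1 → [0,0,-2,-7]
  row3 -= -2·row2 → [0,0,0,-1]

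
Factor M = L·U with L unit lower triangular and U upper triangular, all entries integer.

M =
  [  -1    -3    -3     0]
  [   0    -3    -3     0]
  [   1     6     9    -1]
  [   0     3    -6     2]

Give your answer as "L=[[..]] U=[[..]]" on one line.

  r1 -= 0·r0 → [0,-3,-3,0]
  r2 -= -1·r0 → [0,3,6,-1]
  r3 -= 0·r0 → [0,3,-6,2]
  r2 -= -1·r1 → [0,0,3,-1]
  r3 -= -1·r1 → [0,0,-9,2]
  r3 -= -3·r2 → [0,0,0,-1]

L=[[1,0,0,0],[0,1,0,0],[-1,-1,1,0],[0,-1,-3,1]] U=[[-1,-3,-3,0],[0,-3,-3,0],[0,0,3,-1],[0,0,0,-1]]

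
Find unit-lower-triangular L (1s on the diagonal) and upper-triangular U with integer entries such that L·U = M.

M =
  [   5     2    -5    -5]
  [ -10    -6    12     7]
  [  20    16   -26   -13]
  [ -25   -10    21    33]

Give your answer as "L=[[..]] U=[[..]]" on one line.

L=[[1,0,0,0],[-2,1,0,0],[4,-4,1,0],[-5,0,-2,1]] U=[[5,2,-5,-5],[0,-2,2,-3],[0,0,2,-5],[0,0,0,-2]]

  r1 -= -2·r0 → [0,-2,2,-3]
  r2 -= 4·r0 → [0,8,-6,7]
  r3 -= -5·r0 → [0,0,-4,8]
  r2 -= -4·r1 → [0,0,2,-5]
  r3 -= 0·r1 → [0,0,-4,8]
  r3 -= -2·r2 → [0,0,0,-2]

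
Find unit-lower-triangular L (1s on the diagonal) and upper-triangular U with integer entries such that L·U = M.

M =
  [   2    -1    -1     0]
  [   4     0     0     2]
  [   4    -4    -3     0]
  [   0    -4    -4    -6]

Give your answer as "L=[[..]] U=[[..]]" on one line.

  r1 -= 2·r0 → [0,2,2,2]
  r2 -= 2·r0 → [0,-2,-1,0]
  r3 -= 0·r0 → [0,-4,-4,-6]
  r2 -= -1·r1 → [0,0,1,2]
  r3 -= -2·r1 → [0,0,0,-2]
  r3 -= 0·r2 → [0,0,0,-2]

L=[[1,0,0,0],[2,1,0,0],[2,-1,1,0],[0,-2,0,1]] U=[[2,-1,-1,0],[0,2,2,2],[0,0,1,2],[0,0,0,-2]]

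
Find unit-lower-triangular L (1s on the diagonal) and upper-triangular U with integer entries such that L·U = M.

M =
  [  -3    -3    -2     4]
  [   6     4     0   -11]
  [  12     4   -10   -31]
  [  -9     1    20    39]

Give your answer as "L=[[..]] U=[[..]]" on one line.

  r1 -= -2·r0 → [0,-2,-4,-3]
  r2 -= -4·r0 → [0,-8,-18,-15]
  r3 -= 3·r0 → [0,10,26,27]
  r2 -= 4·r1 → [0,0,-2,-3]
  r3 -= -5·r1 → [0,0,6,12]
  r3 -= -3·r2 → [0,0,0,3]

L=[[1,0,0,0],[-2,1,0,0],[-4,4,1,0],[3,-5,-3,1]] U=[[-3,-3,-2,4],[0,-2,-4,-3],[0,0,-2,-3],[0,0,0,3]]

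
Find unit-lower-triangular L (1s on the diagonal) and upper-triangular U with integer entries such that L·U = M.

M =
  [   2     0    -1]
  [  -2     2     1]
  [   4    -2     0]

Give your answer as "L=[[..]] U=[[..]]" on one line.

L=[[1,0,0],[-1,1,0],[2,-1,1]] U=[[2,0,-1],[0,2,0],[0,0,2]]

  row1 -= -1·row0 → [0,2,0]
  row2 -= 2·row0 → [0,-2,2]
  row2 -= -1·row1 → [0,0,2]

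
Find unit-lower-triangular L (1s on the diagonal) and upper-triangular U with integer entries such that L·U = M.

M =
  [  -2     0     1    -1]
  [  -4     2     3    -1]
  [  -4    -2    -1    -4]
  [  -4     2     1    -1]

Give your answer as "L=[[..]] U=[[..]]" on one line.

L=[[1,0,0,0],[2,1,0,0],[2,-1,1,0],[2,1,1,1]] U=[[-2,0,1,-1],[0,2,1,1],[0,0,-2,-1],[0,0,0,1]]

  r1 -= 2·r0 → [0,2,1,1]
  r2 -= 2·r0 → [0,-2,-3,-2]
  r3 -= 2·r0 → [0,2,-1,1]
  r2 -= -1·r1 → [0,0,-2,-1]
  r3 -= 1·r1 → [0,0,-2,0]
  r3 -= 1·r2 → [0,0,0,1]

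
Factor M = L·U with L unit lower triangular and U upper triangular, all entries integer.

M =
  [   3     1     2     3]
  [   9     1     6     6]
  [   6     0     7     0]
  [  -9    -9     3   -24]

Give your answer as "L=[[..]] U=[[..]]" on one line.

L=[[1,0,0,0],[3,1,0,0],[2,1,1,0],[-3,3,3,1]] U=[[3,1,2,3],[0,-2,0,-3],[0,0,3,-3],[0,0,0,3]]

  r1 -= 3·r0 → [0,-2,0,-3]
  r2 -= 2·r0 → [0,-2,3,-6]
  r3 -= -3·r0 → [0,-6,9,-15]
  r2 -= 1·r1 → [0,0,3,-3]
  r3 -= 3·r1 → [0,0,9,-6]
  r3 -= 3·r2 → [0,0,0,3]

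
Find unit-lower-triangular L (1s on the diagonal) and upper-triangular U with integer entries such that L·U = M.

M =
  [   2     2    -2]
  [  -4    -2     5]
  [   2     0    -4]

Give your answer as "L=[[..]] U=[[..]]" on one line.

L=[[1,0,0],[-2,1,0],[1,-1,1]] U=[[2,2,-2],[0,2,1],[0,0,-1]]

  row1 -= -2·row0 → [0,2,1]
  row2 -= 1·row0 → [0,-2,-2]
  row2 -= -1·row1 → [0,0,-1]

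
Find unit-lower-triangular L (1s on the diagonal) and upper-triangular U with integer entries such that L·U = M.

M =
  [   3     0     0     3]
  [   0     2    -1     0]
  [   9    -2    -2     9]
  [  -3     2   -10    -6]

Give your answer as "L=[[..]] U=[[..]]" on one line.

L=[[1,0,0,0],[0,1,0,0],[3,-1,1,0],[-1,1,3,1]] U=[[3,0,0,3],[0,2,-1,0],[0,0,-3,0],[0,0,0,-3]]

  r1 -= 0·r0 → [0,2,-1,0]
  r2 -= 3·r0 → [0,-2,-2,0]
  r3 -= -1·r0 → [0,2,-10,-3]
  r2 -= -1·r1 → [0,0,-3,0]
  r3 -= 1·r1 → [0,0,-9,-3]
  r3 -= 3·r2 → [0,0,0,-3]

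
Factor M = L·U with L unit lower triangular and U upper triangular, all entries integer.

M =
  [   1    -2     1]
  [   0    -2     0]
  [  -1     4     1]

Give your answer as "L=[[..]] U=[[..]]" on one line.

  r1 -= 0·r0 → [0,-2,0]
  r2 -= -1·r0 → [0,2,2]
  r2 -= -1·r1 → [0,0,2]

L=[[1,0,0],[0,1,0],[-1,-1,1]] U=[[1,-2,1],[0,-2,0],[0,0,2]]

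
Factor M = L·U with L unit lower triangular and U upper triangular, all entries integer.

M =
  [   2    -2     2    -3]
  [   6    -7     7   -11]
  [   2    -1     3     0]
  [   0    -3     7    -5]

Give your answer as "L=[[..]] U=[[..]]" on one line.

L=[[1,0,0,0],[3,1,0,0],[1,-1,1,0],[0,3,2,1]] U=[[2,-2,2,-3],[0,-1,1,-2],[0,0,2,1],[0,0,0,-1]]

  R1 -= 3·R0 → [0,-1,1,-2]
  R2 -= 1·R0 → [0,1,1,3]
  R3 -= 0·R0 → [0,-3,7,-5]
  R2 -= -1·R1 → [0,0,2,1]
  R3 -= 3·R1 → [0,0,4,1]
  R3 -= 2·R2 → [0,0,0,-1]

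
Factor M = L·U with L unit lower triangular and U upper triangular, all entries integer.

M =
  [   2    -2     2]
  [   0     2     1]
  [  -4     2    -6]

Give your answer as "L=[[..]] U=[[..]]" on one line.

L=[[1,0,0],[0,1,0],[-2,-1,1]] U=[[2,-2,2],[0,2,1],[0,0,-1]]

  R1 -= 0·R0 → [0,2,1]
  R2 -= -2·R0 → [0,-2,-2]
  R2 -= -1·R1 → [0,0,-1]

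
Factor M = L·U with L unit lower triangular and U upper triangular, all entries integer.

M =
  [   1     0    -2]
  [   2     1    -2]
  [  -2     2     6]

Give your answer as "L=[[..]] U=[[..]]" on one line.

  row1 -= 2·row0 → [0,1,2]
  row2 -= -2·row0 → [0,2,2]
  row2 -= 2·row1 → [0,0,-2]

L=[[1,0,0],[2,1,0],[-2,2,1]] U=[[1,0,-2],[0,1,2],[0,0,-2]]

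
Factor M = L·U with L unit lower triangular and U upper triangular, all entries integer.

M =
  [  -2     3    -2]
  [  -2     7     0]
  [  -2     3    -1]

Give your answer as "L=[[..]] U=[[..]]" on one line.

  row1 -= 1·row0 → [0,4,2]
  row2 -= 1·row0 → [0,0,1]
  row2 -= 0·row1 → [0,0,1]

L=[[1,0,0],[1,1,0],[1,0,1]] U=[[-2,3,-2],[0,4,2],[0,0,1]]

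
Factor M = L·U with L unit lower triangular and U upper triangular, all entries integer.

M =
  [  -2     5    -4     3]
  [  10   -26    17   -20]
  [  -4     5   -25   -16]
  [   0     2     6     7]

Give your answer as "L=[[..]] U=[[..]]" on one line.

  R1 -= -5·R0 → [0,-1,-3,-5]
  R2 -= 2·R0 → [0,-5,-17,-22]
  R3 -= 0·R0 → [0,2,6,7]
  R2 -= 5·R1 → [0,0,-2,3]
  R3 -= -2·R1 → [0,0,0,-3]
  R3 -= 0·R2 → [0,0,0,-3]

L=[[1,0,0,0],[-5,1,0,0],[2,5,1,0],[0,-2,0,1]] U=[[-2,5,-4,3],[0,-1,-3,-5],[0,0,-2,3],[0,0,0,-3]]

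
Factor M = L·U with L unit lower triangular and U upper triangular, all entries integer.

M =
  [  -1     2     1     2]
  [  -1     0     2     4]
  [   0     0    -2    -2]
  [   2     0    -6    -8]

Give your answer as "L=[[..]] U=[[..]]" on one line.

  row1 -= 1·row0 → [0,-2,1,2]
  row2 -= 0·row0 → [0,0,-2,-2]
  row3 -= -2·row0 → [0,4,-4,-4]
  row2 -= 0·row1 → [0,0,-2,-2]
  row3 -= -2·row1 → [0,0,-2,0]
  row3 -= 1·row2 → [0,0,0,2]

L=[[1,0,0,0],[1,1,0,0],[0,0,1,0],[-2,-2,1,1]] U=[[-1,2,1,2],[0,-2,1,2],[0,0,-2,-2],[0,0,0,2]]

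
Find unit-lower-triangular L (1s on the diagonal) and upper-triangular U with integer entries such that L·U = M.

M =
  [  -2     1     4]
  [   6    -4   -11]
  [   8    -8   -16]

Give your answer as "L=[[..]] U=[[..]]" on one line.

  R1 -= -3·R0 → [0,-1,1]
  R2 -= -4·R0 → [0,-4,0]
  R2 -= 4·R1 → [0,0,-4]

L=[[1,0,0],[-3,1,0],[-4,4,1]] U=[[-2,1,4],[0,-1,1],[0,0,-4]]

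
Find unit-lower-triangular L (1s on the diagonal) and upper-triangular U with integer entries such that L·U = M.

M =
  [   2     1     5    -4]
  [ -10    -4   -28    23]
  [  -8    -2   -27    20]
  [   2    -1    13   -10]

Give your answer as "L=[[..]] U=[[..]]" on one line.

L=[[1,0,0,0],[-5,1,0,0],[-4,2,1,0],[1,-2,-2,1]] U=[[2,1,5,-4],[0,1,-3,3],[0,0,-1,-2],[0,0,0,-4]]

  row1 -= -5·row0 → [0,1,-3,3]
  row2 -= -4·row0 → [0,2,-7,4]
  row3 -= 1·row0 → [0,-2,8,-6]
  row2 -= 2·row1 → [0,0,-1,-2]
  row3 -= -2·row1 → [0,0,2,0]
  row3 -= -2·row2 → [0,0,0,-4]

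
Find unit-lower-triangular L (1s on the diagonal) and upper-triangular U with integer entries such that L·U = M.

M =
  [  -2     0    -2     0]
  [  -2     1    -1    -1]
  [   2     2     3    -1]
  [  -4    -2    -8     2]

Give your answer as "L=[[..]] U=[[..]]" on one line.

  row1 -= 1·row0 → [0,1,1,-1]
  row2 -= -1·row0 → [0,2,1,-1]
  row3 -= 2·row0 → [0,-2,-4,2]
  row2 -= 2·row1 → [0,0,-1,1]
  row3 -= -2·row1 → [0,0,-2,0]
  row3 -= 2·row2 → [0,0,0,-2]

L=[[1,0,0,0],[1,1,0,0],[-1,2,1,0],[2,-2,2,1]] U=[[-2,0,-2,0],[0,1,1,-1],[0,0,-1,1],[0,0,0,-2]]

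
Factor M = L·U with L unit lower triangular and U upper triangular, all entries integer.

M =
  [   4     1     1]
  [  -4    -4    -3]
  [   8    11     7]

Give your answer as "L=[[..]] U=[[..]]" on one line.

L=[[1,0,0],[-1,1,0],[2,-3,1]] U=[[4,1,1],[0,-3,-2],[0,0,-1]]

  r1 -= -1·r0 → [0,-3,-2]
  r2 -= 2·r0 → [0,9,5]
  r2 -= -3·r1 → [0,0,-1]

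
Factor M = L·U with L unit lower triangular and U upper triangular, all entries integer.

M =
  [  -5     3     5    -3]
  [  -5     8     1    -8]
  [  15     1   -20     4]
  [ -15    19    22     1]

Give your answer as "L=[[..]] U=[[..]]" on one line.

  R1 -= 1·R0 → [0,5,-4,-5]
  R2 -= -3·R0 → [0,10,-5,-5]
  R3 -= 3·R0 → [0,10,7,10]
  R2 -= 2·R1 → [0,0,3,5]
  R3 -= 2·R1 → [0,0,15,20]
  R3 -= 5·R2 → [0,0,0,-5]

L=[[1,0,0,0],[1,1,0,0],[-3,2,1,0],[3,2,5,1]] U=[[-5,3,5,-3],[0,5,-4,-5],[0,0,3,5],[0,0,0,-5]]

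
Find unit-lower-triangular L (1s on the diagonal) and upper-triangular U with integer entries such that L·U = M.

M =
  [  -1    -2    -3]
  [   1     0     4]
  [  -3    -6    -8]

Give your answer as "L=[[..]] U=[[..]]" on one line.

L=[[1,0,0],[-1,1,0],[3,0,1]] U=[[-1,-2,-3],[0,-2,1],[0,0,1]]

  R1 -= -1·R0 → [0,-2,1]
  R2 -= 3·R0 → [0,0,1]
  R2 -= 0·R1 → [0,0,1]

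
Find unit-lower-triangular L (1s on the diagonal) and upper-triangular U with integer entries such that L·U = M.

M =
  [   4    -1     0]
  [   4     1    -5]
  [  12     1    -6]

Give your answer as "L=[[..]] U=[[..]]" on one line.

  row1 -= 1·row0 → [0,2,-5]
  row2 -= 3·row0 → [0,4,-6]
  row2 -= 2·row1 → [0,0,4]

L=[[1,0,0],[1,1,0],[3,2,1]] U=[[4,-1,0],[0,2,-5],[0,0,4]]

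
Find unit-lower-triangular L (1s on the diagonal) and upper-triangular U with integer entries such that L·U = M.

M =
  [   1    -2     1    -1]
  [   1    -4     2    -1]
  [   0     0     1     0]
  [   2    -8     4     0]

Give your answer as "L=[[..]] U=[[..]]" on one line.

  row1 -= 1·row0 → [0,-2,1,0]
  row2 -= 0·row0 → [0,0,1,0]
  row3 -= 2·row0 → [0,-4,2,2]
  row2 -= 0·row1 → [0,0,1,0]
  row3 -= 2·row1 → [0,0,0,2]
  row3 -= 0·row2 → [0,0,0,2]

L=[[1,0,0,0],[1,1,0,0],[0,0,1,0],[2,2,0,1]] U=[[1,-2,1,-1],[0,-2,1,0],[0,0,1,0],[0,0,0,2]]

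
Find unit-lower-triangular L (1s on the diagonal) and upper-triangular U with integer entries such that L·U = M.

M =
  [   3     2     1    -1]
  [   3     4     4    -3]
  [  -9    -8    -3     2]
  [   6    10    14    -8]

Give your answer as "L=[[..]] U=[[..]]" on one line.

L=[[1,0,0,0],[1,1,0,0],[-3,-1,1,0],[2,3,1,1]] U=[[3,2,1,-1],[0,2,3,-2],[0,0,3,-3],[0,0,0,3]]

  row1 -= 1·row0 → [0,2,3,-2]
  row2 -= -3·row0 → [0,-2,0,-1]
  row3 -= 2·row0 → [0,6,12,-6]
  row2 -= -1·row1 → [0,0,3,-3]
  row3 -= 3·row1 → [0,0,3,0]
  row3 -= 1·row2 → [0,0,0,3]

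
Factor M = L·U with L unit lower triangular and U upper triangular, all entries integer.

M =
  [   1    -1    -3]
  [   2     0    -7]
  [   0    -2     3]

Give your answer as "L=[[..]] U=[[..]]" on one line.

  R1 -= 2·R0 → [0,2,-1]
  R2 -= 0·R0 → [0,-2,3]
  R2 -= -1·R1 → [0,0,2]

L=[[1,0,0],[2,1,0],[0,-1,1]] U=[[1,-1,-3],[0,2,-1],[0,0,2]]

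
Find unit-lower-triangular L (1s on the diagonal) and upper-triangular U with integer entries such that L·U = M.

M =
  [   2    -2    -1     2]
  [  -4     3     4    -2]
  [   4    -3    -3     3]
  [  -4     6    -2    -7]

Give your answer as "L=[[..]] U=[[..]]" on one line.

L=[[1,0,0,0],[-2,1,0,0],[2,-1,1,0],[-2,-2,0,1]] U=[[2,-2,-1,2],[0,-1,2,2],[0,0,1,1],[0,0,0,1]]

  r1 -= -2·r0 → [0,-1,2,2]
  r2 -= 2·r0 → [0,1,-1,-1]
  r3 -= -2·r0 → [0,2,-4,-3]
  r2 -= -1·r1 → [0,0,1,1]
  r3 -= -2·r1 → [0,0,0,1]
  r3 -= 0·r2 → [0,0,0,1]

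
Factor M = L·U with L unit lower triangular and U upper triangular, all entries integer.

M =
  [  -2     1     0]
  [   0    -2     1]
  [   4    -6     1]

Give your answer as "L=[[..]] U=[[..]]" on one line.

L=[[1,0,0],[0,1,0],[-2,2,1]] U=[[-2,1,0],[0,-2,1],[0,0,-1]]

  row1 -= 0·row0 → [0,-2,1]
  row2 -= -2·row0 → [0,-4,1]
  row2 -= 2·row1 → [0,0,-1]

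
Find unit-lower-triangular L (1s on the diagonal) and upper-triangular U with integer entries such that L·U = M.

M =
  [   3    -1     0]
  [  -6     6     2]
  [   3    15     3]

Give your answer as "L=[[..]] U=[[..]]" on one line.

L=[[1,0,0],[-2,1,0],[1,4,1]] U=[[3,-1,0],[0,4,2],[0,0,-5]]

  r1 -= -2·r0 → [0,4,2]
  r2 -= 1·r0 → [0,16,3]
  r2 -= 4·r1 → [0,0,-5]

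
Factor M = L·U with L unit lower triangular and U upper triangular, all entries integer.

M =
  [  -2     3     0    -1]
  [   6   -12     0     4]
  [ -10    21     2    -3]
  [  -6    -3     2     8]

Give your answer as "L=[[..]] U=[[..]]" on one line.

L=[[1,0,0,0],[-3,1,0,0],[5,-2,1,0],[3,4,1,1]] U=[[-2,3,0,-1],[0,-3,0,1],[0,0,2,4],[0,0,0,3]]

  r1 -= -3·r0 → [0,-3,0,1]
  r2 -= 5·r0 → [0,6,2,2]
  r3 -= 3·r0 → [0,-12,2,11]
  r2 -= -2·r1 → [0,0,2,4]
  r3 -= 4·r1 → [0,0,2,7]
  r3 -= 1·r2 → [0,0,0,3]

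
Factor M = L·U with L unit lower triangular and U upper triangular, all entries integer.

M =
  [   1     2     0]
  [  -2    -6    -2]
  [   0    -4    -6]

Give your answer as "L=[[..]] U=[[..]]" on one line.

  row1 -= -2·row0 → [0,-2,-2]
  row2 -= 0·row0 → [0,-4,-6]
  row2 -= 2·row1 → [0,0,-2]

L=[[1,0,0],[-2,1,0],[0,2,1]] U=[[1,2,0],[0,-2,-2],[0,0,-2]]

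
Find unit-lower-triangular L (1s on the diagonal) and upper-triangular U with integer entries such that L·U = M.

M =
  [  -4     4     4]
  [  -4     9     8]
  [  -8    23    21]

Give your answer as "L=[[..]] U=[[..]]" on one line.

  R1 -= 1·R0 → [0,5,4]
  R2 -= 2·R0 → [0,15,13]
  R2 -= 3·R1 → [0,0,1]

L=[[1,0,0],[1,1,0],[2,3,1]] U=[[-4,4,4],[0,5,4],[0,0,1]]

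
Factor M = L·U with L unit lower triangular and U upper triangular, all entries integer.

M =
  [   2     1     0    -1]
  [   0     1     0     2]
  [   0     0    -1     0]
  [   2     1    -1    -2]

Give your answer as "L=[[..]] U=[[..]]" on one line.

  row1 -= 0·row0 → [0,1,0,2]
  row2 -= 0·row0 → [0,0,-1,0]
  row3 -= 1·row0 → [0,0,-1,-1]
  row2 -= 0·row1 → [0,0,-1,0]
  row3 -= 0·row1 → [0,0,-1,-1]
  row3 -= 1·row2 → [0,0,0,-1]

L=[[1,0,0,0],[0,1,0,0],[0,0,1,0],[1,0,1,1]] U=[[2,1,0,-1],[0,1,0,2],[0,0,-1,0],[0,0,0,-1]]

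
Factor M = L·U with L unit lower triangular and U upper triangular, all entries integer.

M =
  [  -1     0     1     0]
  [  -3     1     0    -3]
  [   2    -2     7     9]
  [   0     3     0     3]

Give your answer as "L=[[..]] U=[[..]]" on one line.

L=[[1,0,0,0],[3,1,0,0],[-2,-2,1,0],[0,3,3,1]] U=[[-1,0,1,0],[0,1,-3,-3],[0,0,3,3],[0,0,0,3]]

  row1 -= 3·row0 → [0,1,-3,-3]
  row2 -= -2·row0 → [0,-2,9,9]
  row3 -= 0·row0 → [0,3,0,3]
  row2 -= -2·row1 → [0,0,3,3]
  row3 -= 3·row1 → [0,0,9,12]
  row3 -= 3·row2 → [0,0,0,3]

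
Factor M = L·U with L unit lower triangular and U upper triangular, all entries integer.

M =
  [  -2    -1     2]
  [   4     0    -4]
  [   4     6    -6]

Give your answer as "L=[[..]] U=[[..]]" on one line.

L=[[1,0,0],[-2,1,0],[-2,-2,1]] U=[[-2,-1,2],[0,-2,0],[0,0,-2]]

  row1 -= -2·row0 → [0,-2,0]
  row2 -= -2·row0 → [0,4,-2]
  row2 -= -2·row1 → [0,0,-2]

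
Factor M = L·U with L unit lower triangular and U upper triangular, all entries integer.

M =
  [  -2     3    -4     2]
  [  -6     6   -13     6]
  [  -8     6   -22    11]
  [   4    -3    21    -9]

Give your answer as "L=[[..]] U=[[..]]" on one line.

  R1 -= 3·R0 → [0,-3,-1,0]
  R2 -= 4·R0 → [0,-6,-6,3]
  R3 -= -2·R0 → [0,3,13,-5]
  R2 -= 2·R1 → [0,0,-4,3]
  R3 -= -1·R1 → [0,0,12,-5]
  R3 -= -3·R2 → [0,0,0,4]

L=[[1,0,0,0],[3,1,0,0],[4,2,1,0],[-2,-1,-3,1]] U=[[-2,3,-4,2],[0,-3,-1,0],[0,0,-4,3],[0,0,0,4]]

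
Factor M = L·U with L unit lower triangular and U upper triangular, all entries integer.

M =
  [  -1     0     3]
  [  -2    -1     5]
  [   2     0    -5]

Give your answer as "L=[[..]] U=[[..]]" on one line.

L=[[1,0,0],[2,1,0],[-2,0,1]] U=[[-1,0,3],[0,-1,-1],[0,0,1]]

  r1 -= 2·r0 → [0,-1,-1]
  r2 -= -2·r0 → [0,0,1]
  r2 -= 0·r1 → [0,0,1]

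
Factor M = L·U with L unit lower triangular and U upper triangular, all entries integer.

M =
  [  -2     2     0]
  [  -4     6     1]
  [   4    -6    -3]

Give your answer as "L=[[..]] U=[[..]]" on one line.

  R1 -= 2·R0 → [0,2,1]
  R2 -= -2·R0 → [0,-2,-3]
  R2 -= -1·R1 → [0,0,-2]

L=[[1,0,0],[2,1,0],[-2,-1,1]] U=[[-2,2,0],[0,2,1],[0,0,-2]]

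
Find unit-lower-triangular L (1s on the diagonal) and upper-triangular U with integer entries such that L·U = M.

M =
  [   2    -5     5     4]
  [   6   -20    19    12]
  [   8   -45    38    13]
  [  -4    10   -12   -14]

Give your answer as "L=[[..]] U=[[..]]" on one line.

L=[[1,0,0,0],[3,1,0,0],[4,5,1,0],[-2,0,1,1]] U=[[2,-5,5,4],[0,-5,4,0],[0,0,-2,-3],[0,0,0,-3]]

  row1 -= 3·row0 → [0,-5,4,0]
  row2 -= 4·row0 → [0,-25,18,-3]
  row3 -= -2·row0 → [0,0,-2,-6]
  row2 -= 5·row1 → [0,0,-2,-3]
  row3 -= 0·row1 → [0,0,-2,-6]
  row3 -= 1·row2 → [0,0,0,-3]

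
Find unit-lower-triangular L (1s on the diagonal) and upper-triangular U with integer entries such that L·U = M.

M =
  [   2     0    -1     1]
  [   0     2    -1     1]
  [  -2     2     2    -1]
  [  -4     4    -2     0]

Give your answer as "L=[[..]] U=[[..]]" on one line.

L=[[1,0,0,0],[0,1,0,0],[-1,1,1,0],[-2,2,-1,1]] U=[[2,0,-1,1],[0,2,-1,1],[0,0,2,-1],[0,0,0,-1]]

  row1 -= 0·row0 → [0,2,-1,1]
  row2 -= -1·row0 → [0,2,1,0]
  row3 -= -2·row0 → [0,4,-4,2]
  row2 -= 1·row1 → [0,0,2,-1]
  row3 -= 2·row1 → [0,0,-2,0]
  row3 -= -1·row2 → [0,0,0,-1]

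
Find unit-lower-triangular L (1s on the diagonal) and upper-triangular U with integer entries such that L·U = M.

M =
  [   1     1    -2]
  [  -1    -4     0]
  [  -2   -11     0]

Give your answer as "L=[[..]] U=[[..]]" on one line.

  r1 -= -1·r0 → [0,-3,-2]
  r2 -= -2·r0 → [0,-9,-4]
  r2 -= 3·r1 → [0,0,2]

L=[[1,0,0],[-1,1,0],[-2,3,1]] U=[[1,1,-2],[0,-3,-2],[0,0,2]]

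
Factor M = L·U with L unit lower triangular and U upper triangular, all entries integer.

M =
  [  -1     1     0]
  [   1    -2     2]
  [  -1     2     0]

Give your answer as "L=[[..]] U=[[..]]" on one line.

  r1 -= -1·r0 → [0,-1,2]
  r2 -= 1·r0 → [0,1,0]
  r2 -= -1·r1 → [0,0,2]

L=[[1,0,0],[-1,1,0],[1,-1,1]] U=[[-1,1,0],[0,-1,2],[0,0,2]]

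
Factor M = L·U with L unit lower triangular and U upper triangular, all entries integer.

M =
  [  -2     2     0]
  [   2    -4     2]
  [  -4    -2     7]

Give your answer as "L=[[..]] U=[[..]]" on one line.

L=[[1,0,0],[-1,1,0],[2,3,1]] U=[[-2,2,0],[0,-2,2],[0,0,1]]

  R1 -= -1·R0 → [0,-2,2]
  R2 -= 2·R0 → [0,-6,7]
  R2 -= 3·R1 → [0,0,1]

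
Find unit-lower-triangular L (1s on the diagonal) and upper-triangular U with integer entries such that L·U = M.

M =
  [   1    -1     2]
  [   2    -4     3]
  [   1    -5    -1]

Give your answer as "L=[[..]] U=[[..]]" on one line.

L=[[1,0,0],[2,1,0],[1,2,1]] U=[[1,-1,2],[0,-2,-1],[0,0,-1]]

  row1 -= 2·row0 → [0,-2,-1]
  row2 -= 1·row0 → [0,-4,-3]
  row2 -= 2·row1 → [0,0,-1]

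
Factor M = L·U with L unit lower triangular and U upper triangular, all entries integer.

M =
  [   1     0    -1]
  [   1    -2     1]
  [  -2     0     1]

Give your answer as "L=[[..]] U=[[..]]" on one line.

L=[[1,0,0],[1,1,0],[-2,0,1]] U=[[1,0,-1],[0,-2,2],[0,0,-1]]

  r1 -= 1·r0 → [0,-2,2]
  r2 -= -2·r0 → [0,0,-1]
  r2 -= 0·r1 → [0,0,-1]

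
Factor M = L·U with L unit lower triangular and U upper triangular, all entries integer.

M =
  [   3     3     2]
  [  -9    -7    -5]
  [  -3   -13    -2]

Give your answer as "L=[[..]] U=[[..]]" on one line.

L=[[1,0,0],[-3,1,0],[-1,-5,1]] U=[[3,3,2],[0,2,1],[0,0,5]]

  row1 -= -3·row0 → [0,2,1]
  row2 -= -1·row0 → [0,-10,0]
  row2 -= -5·row1 → [0,0,5]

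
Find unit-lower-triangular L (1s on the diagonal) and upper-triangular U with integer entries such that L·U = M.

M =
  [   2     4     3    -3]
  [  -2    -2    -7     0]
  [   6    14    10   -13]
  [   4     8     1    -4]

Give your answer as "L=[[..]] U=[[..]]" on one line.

L=[[1,0,0,0],[-1,1,0,0],[3,1,1,0],[2,0,-1,1]] U=[[2,4,3,-3],[0,2,-4,-3],[0,0,5,-1],[0,0,0,1]]

  R1 -= -1·R0 → [0,2,-4,-3]
  R2 -= 3·R0 → [0,2,1,-4]
  R3 -= 2·R0 → [0,0,-5,2]
  R2 -= 1·R1 → [0,0,5,-1]
  R3 -= 0·R1 → [0,0,-5,2]
  R3 -= -1·R2 → [0,0,0,1]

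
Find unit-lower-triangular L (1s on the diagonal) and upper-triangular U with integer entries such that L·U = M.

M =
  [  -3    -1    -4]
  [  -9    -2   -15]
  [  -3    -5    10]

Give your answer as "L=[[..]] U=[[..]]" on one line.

L=[[1,0,0],[3,1,0],[1,-4,1]] U=[[-3,-1,-4],[0,1,-3],[0,0,2]]

  row1 -= 3·row0 → [0,1,-3]
  row2 -= 1·row0 → [0,-4,14]
  row2 -= -4·row1 → [0,0,2]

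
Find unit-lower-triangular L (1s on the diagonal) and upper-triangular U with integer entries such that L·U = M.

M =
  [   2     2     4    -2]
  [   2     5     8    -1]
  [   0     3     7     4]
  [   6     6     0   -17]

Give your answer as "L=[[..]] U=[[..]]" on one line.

  r1 -= 1·r0 → [0,3,4,1]
  r2 -= 0·r0 → [0,3,7,4]
  r3 -= 3·r0 → [0,0,-12,-11]
  r2 -= 1·r1 → [0,0,3,3]
  r3 -= 0·r1 → [0,0,-12,-11]
  r3 -= -4·r2 → [0,0,0,1]

L=[[1,0,0,0],[1,1,0,0],[0,1,1,0],[3,0,-4,1]] U=[[2,2,4,-2],[0,3,4,1],[0,0,3,3],[0,0,0,1]]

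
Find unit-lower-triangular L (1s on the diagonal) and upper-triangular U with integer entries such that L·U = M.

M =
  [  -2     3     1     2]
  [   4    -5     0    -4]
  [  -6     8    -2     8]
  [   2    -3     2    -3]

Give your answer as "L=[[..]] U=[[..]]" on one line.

  R1 -= -2·R0 → [0,1,2,0]
  R2 -= 3·R0 → [0,-1,-5,2]
  R3 -= -1·R0 → [0,0,3,-1]
  R2 -= -1·R1 → [0,0,-3,2]
  R3 -= 0·R1 → [0,0,3,-1]
  R3 -= -1·R2 → [0,0,0,1]

L=[[1,0,0,0],[-2,1,0,0],[3,-1,1,0],[-1,0,-1,1]] U=[[-2,3,1,2],[0,1,2,0],[0,0,-3,2],[0,0,0,1]]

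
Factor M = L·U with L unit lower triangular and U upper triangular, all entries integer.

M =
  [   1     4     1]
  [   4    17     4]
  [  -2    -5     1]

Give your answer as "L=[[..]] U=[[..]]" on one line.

L=[[1,0,0],[4,1,0],[-2,3,1]] U=[[1,4,1],[0,1,0],[0,0,3]]

  R1 -= 4·R0 → [0,1,0]
  R2 -= -2·R0 → [0,3,3]
  R2 -= 3·R1 → [0,0,3]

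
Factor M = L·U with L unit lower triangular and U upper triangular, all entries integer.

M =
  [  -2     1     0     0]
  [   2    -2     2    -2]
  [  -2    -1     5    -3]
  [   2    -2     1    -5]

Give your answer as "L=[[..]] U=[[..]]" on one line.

  R1 -= -1·R0 → [0,-1,2,-2]
  R2 -= 1·R0 → [0,-2,5,-3]
  R3 -= -1·R0 → [0,-1,1,-5]
  R2 -= 2·R1 → [0,0,1,1]
  R3 -= 1·R1 → [0,0,-1,-3]
  R3 -= -1·R2 → [0,0,0,-2]

L=[[1,0,0,0],[-1,1,0,0],[1,2,1,0],[-1,1,-1,1]] U=[[-2,1,0,0],[0,-1,2,-2],[0,0,1,1],[0,0,0,-2]]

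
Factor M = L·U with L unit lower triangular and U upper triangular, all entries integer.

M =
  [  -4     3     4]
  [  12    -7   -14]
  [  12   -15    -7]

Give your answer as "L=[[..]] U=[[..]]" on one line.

  r1 -= -3·r0 → [0,2,-2]
  r2 -= -3·r0 → [0,-6,5]
  r2 -= -3·r1 → [0,0,-1]

L=[[1,0,0],[-3,1,0],[-3,-3,1]] U=[[-4,3,4],[0,2,-2],[0,0,-1]]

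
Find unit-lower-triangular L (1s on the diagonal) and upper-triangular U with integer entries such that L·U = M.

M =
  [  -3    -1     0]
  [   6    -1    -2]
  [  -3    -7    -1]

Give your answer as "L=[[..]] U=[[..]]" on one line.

  r1 -= -2·r0 → [0,-3,-2]
  r2 -= 1·r0 → [0,-6,-1]
  r2 -= 2·r1 → [0,0,3]

L=[[1,0,0],[-2,1,0],[1,2,1]] U=[[-3,-1,0],[0,-3,-2],[0,0,3]]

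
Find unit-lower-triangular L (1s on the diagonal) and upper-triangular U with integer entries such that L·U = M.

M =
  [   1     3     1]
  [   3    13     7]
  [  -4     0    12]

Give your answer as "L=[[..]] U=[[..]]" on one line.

L=[[1,0,0],[3,1,0],[-4,3,1]] U=[[1,3,1],[0,4,4],[0,0,4]]

  R1 -= 3·R0 → [0,4,4]
  R2 -= -4·R0 → [0,12,16]
  R2 -= 3·R1 → [0,0,4]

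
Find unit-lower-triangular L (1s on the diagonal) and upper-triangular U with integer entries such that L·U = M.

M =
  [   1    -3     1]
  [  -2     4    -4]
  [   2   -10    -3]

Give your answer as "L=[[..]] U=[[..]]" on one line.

L=[[1,0,0],[-2,1,0],[2,2,1]] U=[[1,-3,1],[0,-2,-2],[0,0,-1]]

  R1 -= -2·R0 → [0,-2,-2]
  R2 -= 2·R0 → [0,-4,-5]
  R2 -= 2·R1 → [0,0,-1]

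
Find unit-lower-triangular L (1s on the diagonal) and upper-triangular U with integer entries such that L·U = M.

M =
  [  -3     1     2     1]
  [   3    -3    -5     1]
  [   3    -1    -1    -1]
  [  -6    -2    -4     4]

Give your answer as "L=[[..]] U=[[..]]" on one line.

  row1 -= -1·row0 → [0,-2,-3,2]
  row2 -= -1·row0 → [0,0,1,0]
  row3 -= 2·row0 → [0,-4,-8,2]
  row2 -= 0·row1 → [0,0,1,0]
  row3 -= 2·row1 → [0,0,-2,-2]
  row3 -= -2·row2 → [0,0,0,-2]

L=[[1,0,0,0],[-1,1,0,0],[-1,0,1,0],[2,2,-2,1]] U=[[-3,1,2,1],[0,-2,-3,2],[0,0,1,0],[0,0,0,-2]]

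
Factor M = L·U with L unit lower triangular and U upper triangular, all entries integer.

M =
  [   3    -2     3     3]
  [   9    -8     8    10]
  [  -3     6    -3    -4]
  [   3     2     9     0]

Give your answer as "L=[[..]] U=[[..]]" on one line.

L=[[1,0,0,0],[3,1,0,0],[-1,-2,1,0],[1,-2,-2,1]] U=[[3,-2,3,3],[0,-2,-1,1],[0,0,-2,1],[0,0,0,1]]

  r1 -= 3·r0 → [0,-2,-1,1]
  r2 -= -1·r0 → [0,4,0,-1]
  r3 -= 1·r0 → [0,4,6,-3]
  r2 -= -2·r1 → [0,0,-2,1]
  r3 -= -2·r1 → [0,0,4,-1]
  r3 -= -2·r2 → [0,0,0,1]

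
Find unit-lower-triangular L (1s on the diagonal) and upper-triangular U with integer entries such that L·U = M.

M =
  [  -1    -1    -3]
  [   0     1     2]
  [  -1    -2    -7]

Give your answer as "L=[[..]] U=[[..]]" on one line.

L=[[1,0,0],[0,1,0],[1,-1,1]] U=[[-1,-1,-3],[0,1,2],[0,0,-2]]

  r1 -= 0·r0 → [0,1,2]
  r2 -= 1·r0 → [0,-1,-4]
  r2 -= -1·r1 → [0,0,-2]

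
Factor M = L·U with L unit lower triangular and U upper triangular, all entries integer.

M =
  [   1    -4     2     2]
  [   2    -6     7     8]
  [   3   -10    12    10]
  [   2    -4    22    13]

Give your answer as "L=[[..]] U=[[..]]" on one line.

  row1 -= 2·row0 → [0,2,3,4]
  row2 -= 3·row0 → [0,2,6,4]
  row3 -= 2·row0 → [0,4,18,9]
  row2 -= 1·row1 → [0,0,3,0]
  row3 -= 2·row1 → [0,0,12,1]
  row3 -= 4·row2 → [0,0,0,1]

L=[[1,0,0,0],[2,1,0,0],[3,1,1,0],[2,2,4,1]] U=[[1,-4,2,2],[0,2,3,4],[0,0,3,0],[0,0,0,1]]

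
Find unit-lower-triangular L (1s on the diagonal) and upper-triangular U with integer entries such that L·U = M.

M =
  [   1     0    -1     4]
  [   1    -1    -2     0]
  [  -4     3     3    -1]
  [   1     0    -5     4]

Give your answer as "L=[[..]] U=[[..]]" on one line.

  row1 -= 1·row0 → [0,-1,-1,-4]
  row2 -= -4·row0 → [0,3,-1,15]
  row3 -= 1·row0 → [0,0,-4,0]
  row2 -= -3·row1 → [0,0,-4,3]
  row3 -= 0·row1 → [0,0,-4,0]
  row3 -= 1·row2 → [0,0,0,-3]

L=[[1,0,0,0],[1,1,0,0],[-4,-3,1,0],[1,0,1,1]] U=[[1,0,-1,4],[0,-1,-1,-4],[0,0,-4,3],[0,0,0,-3]]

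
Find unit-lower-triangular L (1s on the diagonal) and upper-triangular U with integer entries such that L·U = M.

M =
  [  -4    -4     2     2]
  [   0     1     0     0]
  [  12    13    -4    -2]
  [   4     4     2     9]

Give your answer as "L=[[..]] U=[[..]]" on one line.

  r1 -= 0·r0 → [0,1,0,0]
  r2 -= -3·r0 → [0,1,2,4]
  r3 -= -1·r0 → [0,0,4,11]
  r2 -= 1·r1 → [0,0,2,4]
  r3 -= 0·r1 → [0,0,4,11]
  r3 -= 2·r2 → [0,0,0,3]

L=[[1,0,0,0],[0,1,0,0],[-3,1,1,0],[-1,0,2,1]] U=[[-4,-4,2,2],[0,1,0,0],[0,0,2,4],[0,0,0,3]]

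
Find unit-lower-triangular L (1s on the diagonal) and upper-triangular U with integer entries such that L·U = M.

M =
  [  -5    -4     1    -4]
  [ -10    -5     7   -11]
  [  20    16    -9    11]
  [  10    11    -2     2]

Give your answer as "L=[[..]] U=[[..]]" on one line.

L=[[1,0,0,0],[2,1,0,0],[-4,0,1,0],[-2,1,1,1]] U=[[-5,-4,1,-4],[0,3,5,-3],[0,0,-5,-5],[0,0,0,2]]

  row1 -= 2·row0 → [0,3,5,-3]
  row2 -= -4·row0 → [0,0,-5,-5]
  row3 -= -2·row0 → [0,3,0,-6]
  row2 -= 0·row1 → [0,0,-5,-5]
  row3 -= 1·row1 → [0,0,-5,-3]
  row3 -= 1·row2 → [0,0,0,2]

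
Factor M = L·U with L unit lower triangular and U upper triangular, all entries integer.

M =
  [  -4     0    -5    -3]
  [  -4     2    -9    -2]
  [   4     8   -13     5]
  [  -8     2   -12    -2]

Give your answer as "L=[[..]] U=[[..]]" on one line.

  r1 -= 1·r0 → [0,2,-4,1]
  r2 -= -1·r0 → [0,8,-18,2]
  r3 -= 2·r0 → [0,2,-2,4]
  r2 -= 4·r1 → [0,0,-2,-2]
  r3 -= 1·r1 → [0,0,2,3]
  r3 -= -1·r2 → [0,0,0,1]

L=[[1,0,0,0],[1,1,0,0],[-1,4,1,0],[2,1,-1,1]] U=[[-4,0,-5,-3],[0,2,-4,1],[0,0,-2,-2],[0,0,0,1]]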